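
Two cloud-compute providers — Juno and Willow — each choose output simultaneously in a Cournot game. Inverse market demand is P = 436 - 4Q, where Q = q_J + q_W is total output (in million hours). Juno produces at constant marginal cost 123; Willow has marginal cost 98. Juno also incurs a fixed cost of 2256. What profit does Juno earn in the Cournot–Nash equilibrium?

48

Juno's profit: π_J = (436 - 4Q)q_J - (123q_J). Setting ∂π_J/∂q_J = 0: 313 - 8q_J - 4(q_W) = 0.
Willow's profit: π_W = (436 - 4Q)q_W - (98q_W). Setting ∂π_W/∂q_W = 0: 338 - 8q_W - 4(q_J) = 0.
So q_J = (313 - 4q_W)/8 and q_W = (338 - 4q_J)/8.
Substituting one into the other gives q_J = 24 and q_W = 121/4.
Price P = 436 - 4·(217/4) = 219.
Juno's profit: (219 - 123)·24 - 2256 = 48.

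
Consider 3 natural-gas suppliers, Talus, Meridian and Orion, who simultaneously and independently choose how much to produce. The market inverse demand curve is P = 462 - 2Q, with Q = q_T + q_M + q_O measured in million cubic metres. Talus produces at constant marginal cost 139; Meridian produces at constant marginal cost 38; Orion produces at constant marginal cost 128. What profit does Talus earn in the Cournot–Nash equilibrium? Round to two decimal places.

1391.28

Talus's profit: π_T = (462 - 2Q)q_T - (139q_T). Setting ∂π_T/∂q_T = 0: 323 - 4q_T - 2(q_M + q_O) = 0.
Meridian's profit: π_M = (462 - 2Q)q_M - (38q_M). Setting ∂π_M/∂q_M = 0: 424 - 4q_M - 2(q_T + q_O) = 0.
Orion's first-order condition: 334 - 4q_O - 2(q_T + q_M) = 0.
Adding the 3 conditions: 1081 − 4Q − 4Q = 0, i.e. Q = 1081/8.
Back-substituting: q_T = (323 − 1081/4)/2 = 211/8, q_M = (424 − 1081/4)/2 = 615/8, q_O = (334 − 1081/4)/2 = 255/8.
Price P = 462 - 2·(1081/8) = 767/4.
Talus's profit: (767/4 - 139)·(211/8) = 1391.2813.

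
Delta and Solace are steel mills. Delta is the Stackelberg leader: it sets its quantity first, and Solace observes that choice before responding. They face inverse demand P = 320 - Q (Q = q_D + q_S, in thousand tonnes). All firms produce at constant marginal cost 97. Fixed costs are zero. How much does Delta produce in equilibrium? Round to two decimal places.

The follower Solace best-responds to any q_D: π_S = (320 - Q)q_S - 97q_S.
Setting the follower's marginal profit to zero, 223 - q_D - 2q_S = 0, i.e. q_S = (223 - q_D)/2.
The leader anticipates this reaction. Substituting into P = 320 - Q gives P = 417/2 - (1/2)q_D, so π_D = (417/2 - (1/2)q_D)q_D - 97q_D.
The leader's first-order condition 223/2 - q_D = 0 yields q_D = 223/2.
Then q_S = (223 - 223/2)/2 = 223/4.

111.50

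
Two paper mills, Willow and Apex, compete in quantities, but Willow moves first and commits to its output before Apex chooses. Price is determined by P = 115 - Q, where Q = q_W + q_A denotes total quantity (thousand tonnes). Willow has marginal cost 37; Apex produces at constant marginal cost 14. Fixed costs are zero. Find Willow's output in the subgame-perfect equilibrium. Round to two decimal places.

Solve by backward induction. Given q_W, the follower Apex maximises π_A = (115 - q_W - q_A)q_A - 14q_A.
∂π_A/∂q_A = 101 - q_W - 2q_A = 0 gives the reaction function q_A = (101 - q_W)/2.
The leader anticipates this reaction. Substituting into P = 115 - Q gives P = 129/2 - (1/2)q_W, so π_W = (129/2 - (1/2)q_W)q_W - 37q_W.
Leader FOC: 55/2 - q_W = 0, so q_W = 55/2.
Then q_A = (101 - 55/2)/2 = 147/4.

27.50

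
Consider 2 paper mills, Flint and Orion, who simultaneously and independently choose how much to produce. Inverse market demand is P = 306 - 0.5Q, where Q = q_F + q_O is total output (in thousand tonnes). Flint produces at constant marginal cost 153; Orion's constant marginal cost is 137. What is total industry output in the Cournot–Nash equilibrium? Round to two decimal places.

214.67

Flint's profit: π_F = (306 - 0.5Q)q_F - (153q_F). Setting ∂π_F/∂q_F = 0: 153 - q_F - (1/2)(q_O) = 0.
Orion's first-order condition: 169 - q_O - (1/2)(q_F) = 0.
So q_F = (153 - (1/2)q_O) and q_O = (169 - (1/2)q_F).
Solving the pair: q_F = 274/3, q_O = 370/3.
Total output Q = 274/3 + 370/3 = 644/3.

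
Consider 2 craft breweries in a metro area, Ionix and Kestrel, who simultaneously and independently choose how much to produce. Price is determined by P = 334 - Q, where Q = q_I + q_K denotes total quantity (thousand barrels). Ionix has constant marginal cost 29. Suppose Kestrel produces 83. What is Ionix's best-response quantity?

With the rival's output fixed at 83, Ionix's profit is π_I = (334 - 83 - q_I)q_I - (29q_I) = (251 - q_I)q_I - (29q_I).
∂π_I/∂q_I = 222 - 2q_I = 0, so q_I = 111.

111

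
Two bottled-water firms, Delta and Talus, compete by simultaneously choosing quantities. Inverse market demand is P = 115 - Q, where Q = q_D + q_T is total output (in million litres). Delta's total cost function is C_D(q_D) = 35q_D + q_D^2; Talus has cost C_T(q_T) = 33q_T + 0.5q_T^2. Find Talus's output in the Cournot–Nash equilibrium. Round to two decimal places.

Delta's profit: π_D = (115 - Q)q_D - (35q_D + q_D²). Setting ∂π_D/∂q_D = 0: 80 - 4q_D - (q_T) = 0.
Talus's profit: π_T = (115 - Q)q_T - (33q_T + (1/2)q_T²). Setting ∂π_T/∂q_T = 0: 82 - 3q_T - (q_D) = 0.
So q_D = (80 - q_T)/4 and q_T = (82 - q_D)/3.
Solving the pair: q_D = 158/11, q_T = 248/11.

22.55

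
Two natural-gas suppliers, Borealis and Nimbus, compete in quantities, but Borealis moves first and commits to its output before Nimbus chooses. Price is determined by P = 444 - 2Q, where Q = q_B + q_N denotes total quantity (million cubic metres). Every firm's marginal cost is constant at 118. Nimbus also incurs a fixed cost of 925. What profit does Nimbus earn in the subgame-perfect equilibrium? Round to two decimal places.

2396.13

The follower Nimbus best-responds to any q_B: π_N = (444 - 2Q)q_N - 118q_N.
∂π_N/∂q_N = 326 - 2q_B - 4q_N = 0 gives the reaction function q_N = (326 - 2q_B)/4.
The leader anticipates this reaction. Substituting into P = 444 - 2Q gives P = 281 - q_B, so π_B = (281 - q_B)q_B - 118q_B.
The leader's first-order condition 163 - 2q_B = 0 yields q_B = 163/2.
Then q_N = (326 - 2·(163/2))/4 = 163/4.
Price P = 444 - 2·(489/4) = 399/2.
Nimbus's profit: (399/2 - 118)·(163/4) - 925 = 2396.1250.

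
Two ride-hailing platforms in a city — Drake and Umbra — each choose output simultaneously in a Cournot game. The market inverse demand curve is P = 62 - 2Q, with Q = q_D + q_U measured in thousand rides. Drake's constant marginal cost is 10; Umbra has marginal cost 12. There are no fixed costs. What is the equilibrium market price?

Drake's profit: π_D = (62 - 2Q)q_D - (10q_D). Setting ∂π_D/∂q_D = 0: 52 - 4q_D - 2(q_U) = 0.
Umbra's profit: π_U = (62 - 2Q)q_U - (12q_U). Setting ∂π_U/∂q_U = 0: 50 - 4q_U - 2(q_D) = 0.
Best responses: q_D = (52 - 2q_U)/4, q_U = (50 - 2q_D)/4.
Substituting one into the other gives q_D = 9 and q_U = 8.
Total output Q = 17, so price P = 62 - 2·17 = 28.

28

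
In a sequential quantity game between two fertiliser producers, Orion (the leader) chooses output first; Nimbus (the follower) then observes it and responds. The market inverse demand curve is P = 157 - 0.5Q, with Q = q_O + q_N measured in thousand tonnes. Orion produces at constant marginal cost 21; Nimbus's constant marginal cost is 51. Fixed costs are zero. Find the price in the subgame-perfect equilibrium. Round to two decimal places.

The follower Nimbus best-responds to any q_O: π_N = (157 - 0.5Q)q_N - 51q_N.
∂π_N/∂q_N = 106 - (1/2)q_O - q_N = 0 gives the reaction function q_N = (106 - (1/2)q_O).
The leader anticipates this reaction. Substituting into P = 157 - 0.5Q gives P = 104 - (1/4)q_O, so π_O = (104 - (1/4)q_O)q_O - 21q_O.
Leader FOC: 83 - (1/2)q_O = 0, so q_O = 166.
Then q_N = (106 - (1/2)·166) = 23.
Total output Q = 189, so price P = 157 - (1/2)·189 = 125/2.

62.50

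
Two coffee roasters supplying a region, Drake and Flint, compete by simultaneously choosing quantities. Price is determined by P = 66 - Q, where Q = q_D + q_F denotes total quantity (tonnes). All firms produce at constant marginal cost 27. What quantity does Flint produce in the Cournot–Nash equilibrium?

A representative firm's profit is π_i = q_i(66 - Q) - 27q_i.
First-order condition (treating rivals' output as given): 39 - 2q_i - q_j = 0.
By symmetry each firm produces the same amount; substituting q_j = q_i yields q_i = 39/3 = 13.

13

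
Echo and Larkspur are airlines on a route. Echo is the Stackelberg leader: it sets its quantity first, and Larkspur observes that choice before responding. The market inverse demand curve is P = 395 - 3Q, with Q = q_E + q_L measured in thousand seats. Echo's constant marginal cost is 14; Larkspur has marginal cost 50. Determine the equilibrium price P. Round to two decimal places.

118.25

The follower Larkspur best-responds to any q_E: π_L = (395 - 3Q)q_L - 50q_L.
Follower FOC: 345 - 3q_E - 6q_L = 0, so q_L(q_E) = (345 - 3q_E)/6.
Echo substitutes q_L(q_E) into its own profit: π_E = q_E(395 - 3q_E - (345 - 3q_E)/2) - 14q_E = (445/2 - (3/2)q_E)q_E - 14q_E.
Leader FOC: 417/2 - 3q_E = 0, so q_E = 139/2.
Then q_L = (345 - 3·(139/2))/6 = 91/4.
Total output Q = 369/4, so price P = 395 - 3·(369/4) = 473/4.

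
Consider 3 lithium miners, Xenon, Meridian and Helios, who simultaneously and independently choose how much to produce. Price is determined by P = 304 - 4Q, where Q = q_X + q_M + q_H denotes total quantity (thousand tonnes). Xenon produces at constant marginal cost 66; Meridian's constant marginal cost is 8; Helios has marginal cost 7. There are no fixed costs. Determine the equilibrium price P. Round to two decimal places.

96.25

Xenon's profit: π_X = (304 - 4Q)q_X - (66q_X). Setting ∂π_X/∂q_X = 0: 238 - 8q_X - 4(q_M + q_H) = 0.
Meridian's profit: π_M = (304 - 4Q)q_M - (8q_M). Setting ∂π_M/∂q_M = 0: 296 - 8q_M - 4(q_X + q_H) = 0.
Helios's first-order condition: 297 - 8q_H - 4(q_X + q_M) = 0.
Summing all 3 equations gives 831 − 16Q = 0, hence Q = 831/16.
Back-substituting: q_X = (238 − 831/4)/4 = 121/16, q_M = (296 − 831/4)/4 = 353/16, q_H = (297 − 831/4)/4 = 357/16.
Total output Q = 831/16, so price P = 304 - 4·(831/16) = 385/4.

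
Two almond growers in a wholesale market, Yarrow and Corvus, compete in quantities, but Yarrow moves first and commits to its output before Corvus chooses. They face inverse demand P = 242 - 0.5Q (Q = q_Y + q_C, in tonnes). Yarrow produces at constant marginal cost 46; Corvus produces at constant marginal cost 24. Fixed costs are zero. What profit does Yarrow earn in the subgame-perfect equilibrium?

7569

The follower Corvus best-responds to any q_Y: π_C = (242 - 0.5Q)q_C - 24q_C.
∂π_C/∂q_C = 218 - (1/2)q_Y - q_C = 0 gives the reaction function q_C = (218 - (1/2)q_Y).
The leader anticipates this reaction. Substituting into P = 242 - 0.5Q gives P = 133 - (1/4)q_Y, so π_Y = (133 - (1/4)q_Y)q_Y - 46q_Y.
The leader's first-order condition 87 - (1/2)q_Y = 0 yields q_Y = 174.
Then q_C = (218 - (1/2)·174) = 131.
Price P = 242 - (1/2)·305 = 179/2.
Yarrow's profit: (179/2 - 46)·174 = 7569.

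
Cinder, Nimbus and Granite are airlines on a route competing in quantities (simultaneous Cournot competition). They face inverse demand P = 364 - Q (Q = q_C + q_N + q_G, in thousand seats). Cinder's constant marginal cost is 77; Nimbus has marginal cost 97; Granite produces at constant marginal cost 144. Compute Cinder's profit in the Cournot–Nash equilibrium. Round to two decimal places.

8742.25

Cinder's profit: π_C = (364 - Q)q_C - (77q_C). Setting ∂π_C/∂q_C = 0: 287 - 2q_C - (q_N + q_G) = 0.
Nimbus's profit: π_N = (364 - Q)q_N - (97q_N). Setting ∂π_N/∂q_N = 0: 267 - 2q_N - (q_C + q_G) = 0.
Granite's profit: π_G = (364 - Q)q_G - (144q_G). Setting ∂π_G/∂q_G = 0: 220 - 2q_G - (q_C + q_N) = 0.
Summing all 3 equations gives 774 − 4Q = 0, hence Q = 387/2.
Back-substituting: q_C = (287 − 387/2) = 187/2, q_N = (267 − 387/2) = 147/2, q_G = (220 − 387/2) = 53/2.
Price P = 364 - 387/2 = 341/2.
Cinder's profit: (341/2 - 77)·(187/2) = 8742.2500.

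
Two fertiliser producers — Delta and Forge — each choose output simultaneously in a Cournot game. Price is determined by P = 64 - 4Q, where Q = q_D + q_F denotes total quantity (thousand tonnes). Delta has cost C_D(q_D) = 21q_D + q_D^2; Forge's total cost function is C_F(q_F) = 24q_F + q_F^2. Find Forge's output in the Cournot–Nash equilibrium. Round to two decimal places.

Delta's profit: π_D = (64 - 4Q)q_D - (21q_D + q_D²). Setting ∂π_D/∂q_D = 0: 43 - 10q_D - 4(q_F) = 0.
Forge's first-order condition: 40 - 10q_F - 4(q_D) = 0.
Rearranging gives the reaction functions q_D = (43 - 4q_F)/10 and q_F = (40 - 4q_D)/10.
Solving the pair: q_D = 45/14, q_F = 19/7.

2.71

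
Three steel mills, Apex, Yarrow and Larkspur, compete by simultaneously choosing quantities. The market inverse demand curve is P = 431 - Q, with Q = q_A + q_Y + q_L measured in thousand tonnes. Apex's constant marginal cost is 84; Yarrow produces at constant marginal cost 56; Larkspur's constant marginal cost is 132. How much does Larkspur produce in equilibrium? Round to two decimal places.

Apex's profit: π_A = (431 - Q)q_A - (84q_A). Setting ∂π_A/∂q_A = 0: 347 - 2q_A - (q_Y + q_L) = 0.
Yarrow's first-order condition: 375 - 2q_Y - (q_A + q_L) = 0.
Larkspur's profit: π_L = (431 - Q)q_L - (132q_L). Setting ∂π_L/∂q_L = 0: 299 - 2q_L - (q_A + q_Y) = 0.
Adding the 3 conditions: 1021 − 2Q − 2Q = 0, i.e. Q = 1021/4.
Back-substituting: q_A = (347 − 1021/4) = 367/4, q_Y = (375 − 1021/4) = 479/4, q_L = (299 − 1021/4) = 175/4.

43.75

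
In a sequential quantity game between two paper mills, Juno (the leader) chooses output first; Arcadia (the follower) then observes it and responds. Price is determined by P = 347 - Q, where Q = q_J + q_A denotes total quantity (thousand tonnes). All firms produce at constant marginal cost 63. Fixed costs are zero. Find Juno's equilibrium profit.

10082

Solve by backward induction. Given q_J, the follower Arcadia maximises π_A = (347 - q_J - q_A)q_A - 63q_A.
∂π_A/∂q_A = 284 - q_J - 2q_A = 0 gives the reaction function q_A = (284 - q_J)/2.
Juno substitutes q_A(q_J) into its own profit: π_J = q_J(347 - q_J - (284 - q_J)/2) - 63q_J = (205 - (1/2)q_J)q_J - 63q_J.
Leader FOC: 142 - q_J = 0, so q_J = 142.
Then q_A = (284 - 142)/2 = 71.
Price P = 347 - 213 = 134.
Juno's profit: (134 - 63)·142 = 10082.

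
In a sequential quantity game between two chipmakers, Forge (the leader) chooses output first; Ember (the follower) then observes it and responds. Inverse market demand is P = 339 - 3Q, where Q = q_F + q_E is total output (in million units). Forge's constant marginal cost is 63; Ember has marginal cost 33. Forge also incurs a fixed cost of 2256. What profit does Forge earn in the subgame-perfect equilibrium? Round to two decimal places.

265.50

The follower Ember best-responds to any q_F: π_E = (339 - 3Q)q_E - 33q_E.
∂π_E/∂q_E = 306 - 3q_F - 6q_E = 0 gives the reaction function q_E = (306 - 3q_F)/6.
Forge substitutes q_E(q_F) into its own profit: π_F = q_F(339 - 3q_F - (306 - 3q_F)/2) - 63q_F = (186 - (3/2)q_F)q_F - 63q_F.
Maximising: ∂π_F/∂q_F = 123 - 3q_F = 0, giving q_F = 41.
Then q_E = (306 - 3·41)/6 = 61/2.
Price P = 339 - 3·(143/2) = 249/2.
Forge's profit: (249/2 - 63)·41 - 2256 = 531/2.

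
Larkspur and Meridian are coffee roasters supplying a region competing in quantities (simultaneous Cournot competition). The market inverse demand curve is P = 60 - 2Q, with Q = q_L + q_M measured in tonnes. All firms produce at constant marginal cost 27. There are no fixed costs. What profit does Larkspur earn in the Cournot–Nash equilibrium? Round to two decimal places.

60.50

A representative firm's profit is π_i = q_i(60 - 2Q) - 27q_i.
Setting ∂π_i/∂q_i = 0 with rivals' quantities fixed: 33 - 4q_i - 2q_j = 0.
By symmetry each firm produces the same amount; substituting q_j = q_i yields q_i = 33/6 = 11/2.
Price P = 60 - 2·11 = 38.
Larkspur's profit: (38 - 27)·(11/2) = 121/2.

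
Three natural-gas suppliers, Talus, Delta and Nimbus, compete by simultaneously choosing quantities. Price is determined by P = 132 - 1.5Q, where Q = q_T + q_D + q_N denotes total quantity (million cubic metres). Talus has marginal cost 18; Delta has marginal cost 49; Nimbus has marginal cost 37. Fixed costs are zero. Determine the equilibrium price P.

59

Talus's profit: π_T = (132 - 1.5Q)q_T - (18q_T). Setting ∂π_T/∂q_T = 0: 114 - 3q_T - (3/2)(q_D + q_N) = 0.
Delta's first-order condition: 83 - 3q_D - (3/2)(q_T + q_N) = 0.
Nimbus's first-order condition: 95 - 3q_N - (3/2)(q_T + q_D) = 0.
Summing all 3 equations gives 292 − 6Q = 0, hence Q = 146/3.
Back-substituting: q_T = (114 − 73)/(3/2) = 82/3, q_D = (83 − 73)/(3/2) = 20/3, q_N = (95 − 73)/(3/2) = 44/3.
Total output Q = 146/3, so price P = 132 - (3/2)·(146/3) = 59.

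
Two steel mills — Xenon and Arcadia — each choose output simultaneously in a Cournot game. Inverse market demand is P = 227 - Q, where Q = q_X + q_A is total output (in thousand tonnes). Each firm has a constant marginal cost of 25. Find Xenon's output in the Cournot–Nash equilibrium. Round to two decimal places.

67.33

Each firm earns π_i = (227 - Q)q_i - 25q_i.
First-order condition (treating rivals' output as given): 202 - 2q_i - q_j = 0.
By symmetry each firm produces the same amount; substituting q_j = q_i yields q_i = 202/3.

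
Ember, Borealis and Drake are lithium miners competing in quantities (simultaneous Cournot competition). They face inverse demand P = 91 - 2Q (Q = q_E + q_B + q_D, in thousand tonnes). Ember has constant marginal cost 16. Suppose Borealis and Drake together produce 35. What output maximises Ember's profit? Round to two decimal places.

With rivals' combined output fixed at 35, Ember's profit is π_E = (91 - 2·35 - 2q_E)q_E - (16q_E) = (21 - 2q_E)q_E - (16q_E).
∂π_E/∂q_E = 5 - 4q_E = 0, so q_E = 5/4.

1.25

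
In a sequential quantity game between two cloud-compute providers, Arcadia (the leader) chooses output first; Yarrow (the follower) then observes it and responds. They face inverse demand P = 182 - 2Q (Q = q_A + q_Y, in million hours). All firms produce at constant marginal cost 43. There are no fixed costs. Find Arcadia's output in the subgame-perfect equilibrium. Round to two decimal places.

34.75

Solve by backward induction. Given q_A, the follower Yarrow maximises π_Y = (182 - 2q_A - 2q_Y)q_Y - 43q_Y.
Setting the follower's marginal profit to zero, 139 - 2q_A - 4q_Y = 0, i.e. q_Y = (139 - 2q_A)/4.
The leader anticipates this reaction. Substituting into P = 182 - 2Q gives P = 225/2 - q_A, so π_A = (225/2 - q_A)q_A - 43q_A.
The leader's first-order condition 139/2 - 2q_A = 0 yields q_A = 139/4.
Then q_Y = (139 - 2·(139/4))/4 = 139/8.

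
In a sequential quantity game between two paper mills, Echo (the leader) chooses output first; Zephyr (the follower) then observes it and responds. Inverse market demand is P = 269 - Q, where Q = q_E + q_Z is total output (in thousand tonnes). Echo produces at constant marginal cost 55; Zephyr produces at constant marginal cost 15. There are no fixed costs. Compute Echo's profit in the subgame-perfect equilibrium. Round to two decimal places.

3784.50

Solve by backward induction. Given q_E, the follower Zephyr maximises π_Z = (269 - q_E - q_Z)q_Z - 15q_Z.
Setting the follower's marginal profit to zero, 254 - q_E - 2q_Z = 0, i.e. q_Z = (254 - q_E)/2.
Echo substitutes q_Z(q_E) into its own profit: π_E = q_E(269 - q_E - (254 - q_E)/2) - 55q_E = (142 - (1/2)q_E)q_E - 55q_E.
Maximising: ∂π_E/∂q_E = 87 - q_E = 0, giving q_E = 87.
Then q_Z = (254 - 87)/2 = 167/2.
Price P = 269 - 341/2 = 197/2.
Echo's profit: (197/2 - 55)·87 = 3784.5000.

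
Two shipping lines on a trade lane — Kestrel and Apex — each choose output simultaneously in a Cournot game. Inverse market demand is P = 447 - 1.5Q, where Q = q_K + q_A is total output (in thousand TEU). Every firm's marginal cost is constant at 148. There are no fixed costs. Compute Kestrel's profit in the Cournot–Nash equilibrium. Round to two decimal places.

Each firm earns π_i = (447 - 1.5Q)q_i - 148q_i.
Setting ∂π_i/∂q_i = 0 with rivals' quantities fixed: 299 - 3q_i - (3/2)q_j = 0.
By symmetry each firm produces the same amount; substituting q_j = q_i yields q_i = 299/(9/2) = 598/9.
Price P = 447 - (3/2)·(1196/9) = 743/3.
Kestrel's profit: (743/3 - 148)·(598/9) = 6622.2963.

6622.30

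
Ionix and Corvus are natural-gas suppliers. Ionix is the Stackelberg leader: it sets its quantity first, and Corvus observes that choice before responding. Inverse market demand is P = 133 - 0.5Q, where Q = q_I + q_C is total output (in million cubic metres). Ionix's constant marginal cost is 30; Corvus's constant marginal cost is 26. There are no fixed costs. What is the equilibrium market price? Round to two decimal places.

The follower Corvus best-responds to any q_I: π_C = (133 - 0.5Q)q_C - 26q_C.
Setting the follower's marginal profit to zero, 107 - (1/2)q_I - q_C = 0, i.e. q_C = (107 - (1/2)q_I).
Ionix substitutes q_C(q_I) into its own profit: π_I = q_I(133 - (1/2)q_I - (107 - (1/2)q_I)/2) - 30q_I = (159/2 - (1/4)q_I)q_I - 30q_I.
Leader FOC: 99/2 - (1/2)q_I = 0, so q_I = 99.
Then q_C = (107 - (1/2)·99) = 115/2.
Total output Q = 313/2, so price P = 133 - (1/2)·(313/2) = 219/4.

54.75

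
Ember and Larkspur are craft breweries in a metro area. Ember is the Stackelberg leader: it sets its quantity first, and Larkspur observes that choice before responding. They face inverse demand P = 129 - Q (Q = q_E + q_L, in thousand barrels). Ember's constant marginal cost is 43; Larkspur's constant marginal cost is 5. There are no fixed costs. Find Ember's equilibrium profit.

Solve by backward induction. Given q_E, the follower Larkspur maximises π_L = (129 - q_E - q_L)q_L - 5q_L.
Follower FOC: 124 - q_E - 2q_L = 0, so q_L(q_E) = (124 - q_E)/2.
The leader anticipates this reaction. Substituting into P = 129 - Q gives P = 67 - (1/2)q_E, so π_E = (67 - (1/2)q_E)q_E - 43q_E.
Maximising: ∂π_E/∂q_E = 24 - q_E = 0, giving q_E = 24.
Then q_L = (124 - 24)/2 = 50.
Price P = 129 - 74 = 55.
Ember's profit: (55 - 43)·24 = 288.

288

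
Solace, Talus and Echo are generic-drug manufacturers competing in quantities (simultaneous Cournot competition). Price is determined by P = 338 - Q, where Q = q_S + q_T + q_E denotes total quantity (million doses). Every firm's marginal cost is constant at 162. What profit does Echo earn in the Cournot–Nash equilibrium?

A representative firm's profit is π_i = q_i(338 - Q) - 162q_i.
Setting ∂π_i/∂q_i = 0 with rivals' quantities fixed: 176 - 2q_i - Σ_{j≠i} q_j = 0.
By symmetry each firm produces the same amount; substituting Σ_{j≠i} q_j = 2q_i yields q_i = 176/4 = 44.
Price P = 338 - 132 = 206.
Echo's profit: (206 - 162)·44 = 1936.

1936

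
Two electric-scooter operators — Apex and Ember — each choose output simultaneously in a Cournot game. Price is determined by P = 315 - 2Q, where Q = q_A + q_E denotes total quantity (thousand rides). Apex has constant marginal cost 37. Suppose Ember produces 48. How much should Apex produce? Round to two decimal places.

With the rival's output fixed at 48, Apex's profit is π_A = (315 - 2·48 - 2q_A)q_A - (37q_A) = (219 - 2q_A)q_A - (37q_A).
∂π_A/∂q_A = 182 - 4q_A = 0, so q_A = 91/2.

45.50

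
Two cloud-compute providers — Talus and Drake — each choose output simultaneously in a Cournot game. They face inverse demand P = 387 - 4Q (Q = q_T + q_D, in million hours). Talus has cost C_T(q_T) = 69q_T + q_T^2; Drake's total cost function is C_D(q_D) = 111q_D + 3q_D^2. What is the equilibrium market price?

231

Talus's profit: π_T = (387 - 4Q)q_T - (69q_T + q_T²). Setting ∂π_T/∂q_T = 0: 318 - 10q_T - 4(q_D) = 0.
Drake's first-order condition: 276 - 14q_D - 4(q_T) = 0.
Best responses: q_T = (318 - 4q_D)/10, q_D = (276 - 4q_T)/14.
Substituting one into the other gives q_T = 27 and q_D = 12.
Total output Q = 39, so price P = 387 - 4·39 = 231.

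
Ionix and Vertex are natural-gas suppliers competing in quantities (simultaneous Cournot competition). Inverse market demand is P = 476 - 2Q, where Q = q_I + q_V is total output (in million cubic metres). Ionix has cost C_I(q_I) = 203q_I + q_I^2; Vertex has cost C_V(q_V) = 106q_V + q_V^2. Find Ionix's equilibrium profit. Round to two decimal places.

2362.51

Ionix's profit: π_I = (476 - 2Q)q_I - (203q_I + q_I²). Setting ∂π_I/∂q_I = 0: 273 - 6q_I - 2(q_V) = 0.
Vertex's first-order condition: 370 - 6q_V - 2(q_I) = 0.
So q_I = (273 - 2q_V)/6 and q_V = (370 - 2q_I)/6.
Substituting one into the other gives q_I = 449/16 and q_V = 837/16.
Price P = 476 - 2·(643/8) = 1261/4.
Ionix's profit: (1261/4)·(449/16) - 203·(449/16) - (449/16)² = 2362.5117.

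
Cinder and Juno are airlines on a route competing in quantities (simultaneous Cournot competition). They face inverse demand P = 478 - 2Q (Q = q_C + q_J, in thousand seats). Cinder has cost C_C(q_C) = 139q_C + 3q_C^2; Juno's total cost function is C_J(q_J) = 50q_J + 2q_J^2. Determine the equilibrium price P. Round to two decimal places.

Cinder's profit: π_C = (478 - 2Q)q_C - (139q_C + 3q_C²). Setting ∂π_C/∂q_C = 0: 339 - 10q_C - 2(q_J) = 0.
Juno's first-order condition: 428 - 8q_J - 2(q_C) = 0.
Rearranging gives the reaction functions q_C = (339 - 2q_J)/10 and q_J = (428 - 2q_C)/8.
Solving the pair: q_C = 464/19, q_J = 1801/38.
Total output Q = 71.8158, so price P = 478 - 2·71.8158 = 334.3684.

334.37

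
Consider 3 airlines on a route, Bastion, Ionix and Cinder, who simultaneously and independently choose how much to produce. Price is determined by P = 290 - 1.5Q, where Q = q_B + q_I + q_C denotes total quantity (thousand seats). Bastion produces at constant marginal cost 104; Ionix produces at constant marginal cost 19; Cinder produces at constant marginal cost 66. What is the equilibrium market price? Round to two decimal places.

119.75

Bastion's profit: π_B = (290 - 1.5Q)q_B - (104q_B). Setting ∂π_B/∂q_B = 0: 186 - 3q_B - (3/2)(q_I + q_C) = 0.
Ionix's profit: π_I = (290 - 1.5Q)q_I - (19q_I). Setting ∂π_I/∂q_I = 0: 271 - 3q_I - (3/2)(q_B + q_C) = 0.
Cinder's profit: π_C = (290 - 1.5Q)q_C - (66q_C). Setting ∂π_C/∂q_C = 0: 224 - 3q_C - (3/2)(q_B + q_I) = 0.
Adding the 3 first-order conditions: 681 − 6Q = 0, so Q = 227/2.
Back-substituting: q_B = (186 − 681/4)/(3/2) = 21/2, q_I = (271 − 681/4)/(3/2) = 403/6, q_C = (224 − 681/4)/(3/2) = 215/6.
Total output Q = 227/2, so price P = 290 - (3/2)·(227/2) = 479/4.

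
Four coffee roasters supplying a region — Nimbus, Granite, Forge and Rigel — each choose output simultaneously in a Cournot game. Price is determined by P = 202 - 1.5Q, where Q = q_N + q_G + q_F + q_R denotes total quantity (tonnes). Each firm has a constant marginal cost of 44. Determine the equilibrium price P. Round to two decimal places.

75.60

A representative firm's profit is π_i = q_i(202 - 1.5Q) - 44q_i.
Setting ∂π_i/∂q_i = 0 with rivals' quantities fixed: 158 - 3q_i - (3/2)·Σ_{j≠i} q_j = 0.
With identical firms every q_j equals q_i, so Σ_{j≠i} q_j = 3q_i and 158 = (15/2)q_i, giving q_i = 316/15.
Total output Q = 1264/15, so price P = 202 - (3/2)·(1264/15) = 378/5.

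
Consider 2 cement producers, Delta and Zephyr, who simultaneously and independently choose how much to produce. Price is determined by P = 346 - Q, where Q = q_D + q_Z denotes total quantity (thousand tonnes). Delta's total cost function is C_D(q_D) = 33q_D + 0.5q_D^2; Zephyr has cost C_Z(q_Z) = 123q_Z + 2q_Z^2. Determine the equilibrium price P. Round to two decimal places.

Delta's profit: π_D = (346 - Q)q_D - (33q_D + (1/2)q_D²). Setting ∂π_D/∂q_D = 0: 313 - 3q_D - (q_Z) = 0.
Zephyr's first-order condition: 223 - 6q_Z - (q_D) = 0.
Best responses: q_D = (313 - q_Z)/3, q_Z = (223 - q_D)/6.
Substituting one into the other gives q_D = 1655/17 and q_Z = 356/17.
Total output Q = 118.2941, so price P = 346 - 118.2941 = 227.7059.

227.71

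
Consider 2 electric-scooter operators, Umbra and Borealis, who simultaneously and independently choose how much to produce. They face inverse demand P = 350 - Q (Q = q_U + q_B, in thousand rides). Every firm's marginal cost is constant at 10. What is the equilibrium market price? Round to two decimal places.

Each firm earns π_i = (350 - Q)q_i - 10q_i.
Setting ∂π_i/∂q_i = 0 with rivals' quantities fixed: 340 - 2q_i - q_j = 0.
By symmetry each firm produces the same amount; substituting q_j = q_i yields q_i = 340/3.
Total output Q = 680/3, so price P = 350 - 680/3 = 370/3.

123.33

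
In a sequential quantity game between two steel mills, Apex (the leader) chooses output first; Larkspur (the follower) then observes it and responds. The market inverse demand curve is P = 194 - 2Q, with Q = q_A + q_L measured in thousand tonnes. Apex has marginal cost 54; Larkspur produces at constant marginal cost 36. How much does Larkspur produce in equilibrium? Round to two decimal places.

24.25

The follower Larkspur best-responds to any q_A: π_L = (194 - 2Q)q_L - 36q_L.
∂π_L/∂q_L = 158 - 2q_A - 4q_L = 0 gives the reaction function q_L = (158 - 2q_A)/4.
The leader anticipates this reaction. Substituting into P = 194 - 2Q gives P = 115 - q_A, so π_A = (115 - q_A)q_A - 54q_A.
Maximising: ∂π_A/∂q_A = 61 - 2q_A = 0, giving q_A = 61/2.
Then q_L = (158 - 2·(61/2))/4 = 97/4.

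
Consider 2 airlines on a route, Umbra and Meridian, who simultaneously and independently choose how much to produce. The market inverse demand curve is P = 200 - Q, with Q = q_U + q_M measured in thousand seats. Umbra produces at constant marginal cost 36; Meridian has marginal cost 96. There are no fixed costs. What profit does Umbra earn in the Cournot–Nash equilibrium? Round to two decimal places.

Umbra's profit: π_U = (200 - Q)q_U - (36q_U). Setting ∂π_U/∂q_U = 0: 164 - 2q_U - (q_M) = 0.
Meridian's profit: π_M = (200 - Q)q_M - (96q_M). Setting ∂π_M/∂q_M = 0: 104 - 2q_M - (q_U) = 0.
So q_U = (164 - q_M)/2 and q_M = (104 - q_U)/2.
Solving the pair: q_U = 224/3, q_M = 44/3.
Price P = 200 - 268/3 = 332/3.
Umbra's profit: (332/3 - 36)·(224/3) = 5575.1111.

5575.11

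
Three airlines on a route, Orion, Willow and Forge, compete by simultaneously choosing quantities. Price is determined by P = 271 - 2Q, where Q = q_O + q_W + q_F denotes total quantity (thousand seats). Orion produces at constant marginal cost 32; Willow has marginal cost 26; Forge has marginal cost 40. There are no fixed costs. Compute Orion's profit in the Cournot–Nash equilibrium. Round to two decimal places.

1815.03

Orion's profit: π_O = (271 - 2Q)q_O - (32q_O). Setting ∂π_O/∂q_O = 0: 239 - 4q_O - 2(q_W + q_F) = 0.
Willow's profit: π_W = (271 - 2Q)q_W - (26q_W). Setting ∂π_W/∂q_W = 0: 245 - 4q_W - 2(q_O + q_F) = 0.
Forge's profit: π_F = (271 - 2Q)q_F - (40q_F). Setting ∂π_F/∂q_F = 0: 231 - 4q_F - 2(q_O + q_W) = 0.
Adding the 3 conditions: 715 − 4Q − 4Q = 0, i.e. Q = 715/8.
Back-substituting: q_O = (239 − 715/4)/2 = 241/8, q_W = (245 − 715/4)/2 = 265/8, q_F = (231 − 715/4)/2 = 209/8.
Price P = 271 - 2·(715/8) = 369/4.
Orion's profit: (369/4 - 32)·(241/8) = 1815.0313.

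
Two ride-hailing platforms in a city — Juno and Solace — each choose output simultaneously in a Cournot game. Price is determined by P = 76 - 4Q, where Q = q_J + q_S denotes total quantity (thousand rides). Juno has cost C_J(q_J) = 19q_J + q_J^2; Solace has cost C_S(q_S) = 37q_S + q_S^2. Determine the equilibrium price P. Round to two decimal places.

Juno's profit: π_J = (76 - 4Q)q_J - (19q_J + q_J²). Setting ∂π_J/∂q_J = 0: 57 - 10q_J - 4(q_S) = 0.
Solace's profit: π_S = (76 - 4Q)q_S - (37q_S + q_S²). Setting ∂π_S/∂q_S = 0: 39 - 10q_S - 4(q_J) = 0.
So q_J = (57 - 4q_S)/10 and q_S = (39 - 4q_J)/10.
Substituting one into the other gives q_J = 69/14 and q_S = 27/14.
Total output Q = 48/7, so price P = 76 - 4·(48/7) = 340/7.

48.57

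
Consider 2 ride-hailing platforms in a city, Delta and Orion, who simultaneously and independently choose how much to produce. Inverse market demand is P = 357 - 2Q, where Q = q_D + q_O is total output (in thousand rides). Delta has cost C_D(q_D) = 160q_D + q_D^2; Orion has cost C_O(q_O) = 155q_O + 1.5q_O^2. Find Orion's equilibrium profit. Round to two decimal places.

Delta's profit: π_D = (357 - 2Q)q_D - (160q_D + q_D²). Setting ∂π_D/∂q_D = 0: 197 - 6q_D - 2(q_O) = 0.
Orion's profit: π_O = (357 - 2Q)q_O - (155q_O + (3/2)q_O²). Setting ∂π_O/∂q_O = 0: 202 - 7q_O - 2(q_D) = 0.
So q_D = (197 - 2q_O)/6 and q_O = (202 - 2q_D)/7.
Solving the pair: q_D = 975/38, q_O = 409/19.
Price P = 357 - 2·(1793/38) = 262.6316.
Orion's profit: 262.6316·(409/19) - 155·(409/19) - (3/2)(409/19)² = 1621.8380.

1621.84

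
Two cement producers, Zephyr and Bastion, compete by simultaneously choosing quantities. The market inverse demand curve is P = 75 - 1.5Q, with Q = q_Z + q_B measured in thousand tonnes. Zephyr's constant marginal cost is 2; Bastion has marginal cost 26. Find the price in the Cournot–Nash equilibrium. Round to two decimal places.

Zephyr's profit: π_Z = (75 - 1.5Q)q_Z - (2q_Z). Setting ∂π_Z/∂q_Z = 0: 73 - 3q_Z - (3/2)(q_B) = 0.
Bastion's profit: π_B = (75 - 1.5Q)q_B - (26q_B). Setting ∂π_B/∂q_B = 0: 49 - 3q_B - (3/2)(q_Z) = 0.
Best responses: q_Z = (73 - (3/2)q_B)/3, q_B = (49 - (3/2)q_Z)/3.
Solving the pair: q_Z = 194/9, q_B = 50/9.
Total output Q = 244/9, so price P = 75 - (3/2)·(244/9) = 103/3.

34.33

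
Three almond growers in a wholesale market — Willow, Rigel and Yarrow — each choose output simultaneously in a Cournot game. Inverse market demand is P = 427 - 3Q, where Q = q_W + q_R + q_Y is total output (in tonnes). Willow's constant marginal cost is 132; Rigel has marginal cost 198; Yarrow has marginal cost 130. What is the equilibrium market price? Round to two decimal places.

221.75

Willow's profit: π_W = (427 - 3Q)q_W - (132q_W). Setting ∂π_W/∂q_W = 0: 295 - 6q_W - 3(q_R + q_Y) = 0.
Rigel's first-order condition: 229 - 6q_R - 3(q_W + q_Y) = 0.
Yarrow's profit: π_Y = (427 - 3Q)q_Y - (130q_Y). Setting ∂π_Y/∂q_Y = 0: 297 - 6q_Y - 3(q_W + q_R) = 0.
Adding the 3 first-order conditions: 821 − 12Q = 0, so Q = 821/12.
Back-substituting: q_W = (295 − 821/4)/3 = 359/12, q_R = (229 − 821/4)/3 = 95/12, q_Y = (297 − 821/4)/3 = 367/12.
Total output Q = 821/12, so price P = 427 - 3·(821/12) = 887/4.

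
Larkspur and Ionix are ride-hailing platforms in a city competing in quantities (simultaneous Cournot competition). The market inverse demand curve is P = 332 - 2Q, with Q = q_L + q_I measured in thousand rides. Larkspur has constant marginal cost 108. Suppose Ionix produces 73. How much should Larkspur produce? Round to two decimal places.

19.50

With the rival's output fixed at 73, Larkspur's profit is π_L = (332 - 2·73 - 2q_L)q_L - (108q_L) = (186 - 2q_L)q_L - (108q_L).
∂π_L/∂q_L = 78 - 4q_L = 0, so q_L = 39/2.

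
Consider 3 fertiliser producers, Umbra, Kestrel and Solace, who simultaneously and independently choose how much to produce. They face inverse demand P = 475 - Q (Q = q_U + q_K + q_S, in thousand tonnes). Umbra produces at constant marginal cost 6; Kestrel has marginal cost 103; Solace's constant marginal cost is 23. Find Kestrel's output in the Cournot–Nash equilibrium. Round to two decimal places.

Umbra's profit: π_U = (475 - Q)q_U - (6q_U). Setting ∂π_U/∂q_U = 0: 469 - 2q_U - (q_K + q_S) = 0.
Kestrel's first-order condition: 372 - 2q_K - (q_U + q_S) = 0.
Solace's profit: π_S = (475 - Q)q_S - (23q_S). Setting ∂π_S/∂q_S = 0: 452 - 2q_S - (q_U + q_K) = 0.
Adding the 3 conditions: 1293 − 2Q − 2Q = 0, i.e. Q = 1293/4.
Back-substituting: q_U = (469 − 1293/4) = 583/4, q_K = (372 − 1293/4) = 195/4, q_S = (452 − 1293/4) = 515/4.

48.75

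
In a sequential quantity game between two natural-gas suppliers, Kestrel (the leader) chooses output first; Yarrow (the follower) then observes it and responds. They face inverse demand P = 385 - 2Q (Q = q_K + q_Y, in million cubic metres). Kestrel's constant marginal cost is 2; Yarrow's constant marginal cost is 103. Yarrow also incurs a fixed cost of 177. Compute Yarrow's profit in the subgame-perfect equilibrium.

23

The follower Yarrow best-responds to any q_K: π_Y = (385 - 2Q)q_Y - 103q_Y.
Follower FOC: 282 - 2q_K - 4q_Y = 0, so q_Y(q_K) = (282 - 2q_K)/4.
The leader anticipates this reaction. Substituting into P = 385 - 2Q gives P = 244 - q_K, so π_K = (244 - q_K)q_K - 2q_K.
The leader's first-order condition 242 - 2q_K = 0 yields q_K = 121.
Then q_Y = (282 - 2·121)/4 = 10.
Price P = 385 - 2·131 = 123.
Yarrow's profit: (123 - 103)·10 - 177 = 23.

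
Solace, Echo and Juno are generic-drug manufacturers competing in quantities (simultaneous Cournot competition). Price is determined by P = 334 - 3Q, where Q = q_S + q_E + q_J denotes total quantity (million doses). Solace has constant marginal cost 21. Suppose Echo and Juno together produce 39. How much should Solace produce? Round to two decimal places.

32.67

With rivals' combined output fixed at 39, Solace's profit is π_S = (334 - 3·39 - 3q_S)q_S - (21q_S) = (217 - 3q_S)q_S - (21q_S).
∂π_S/∂q_S = 196 - 6q_S = 0, so q_S = 98/3.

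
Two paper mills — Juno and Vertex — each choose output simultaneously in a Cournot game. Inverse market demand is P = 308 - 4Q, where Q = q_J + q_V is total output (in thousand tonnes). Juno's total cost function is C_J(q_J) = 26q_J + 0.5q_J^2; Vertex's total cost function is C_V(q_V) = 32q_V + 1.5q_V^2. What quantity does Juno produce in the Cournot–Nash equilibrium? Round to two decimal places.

24.07

Juno's profit: π_J = (308 - 4Q)q_J - (26q_J + (1/2)q_J²). Setting ∂π_J/∂q_J = 0: 282 - 9q_J - 4(q_V) = 0.
Vertex's first-order condition: 276 - 11q_V - 4(q_J) = 0.
Best responses: q_J = (282 - 4q_V)/9, q_V = (276 - 4q_J)/11.
Solving the pair: q_J = 1998/83, q_V = 1356/83.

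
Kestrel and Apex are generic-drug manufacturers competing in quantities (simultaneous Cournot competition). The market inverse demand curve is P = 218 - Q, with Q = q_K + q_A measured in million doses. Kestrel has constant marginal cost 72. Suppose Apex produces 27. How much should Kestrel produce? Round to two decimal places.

59.50

With the rival's output fixed at 27, Kestrel's profit is π_K = (218 - 27 - q_K)q_K - (72q_K) = (191 - q_K)q_K - (72q_K).
∂π_K/∂q_K = 119 - 2q_K = 0, so q_K = 119/2.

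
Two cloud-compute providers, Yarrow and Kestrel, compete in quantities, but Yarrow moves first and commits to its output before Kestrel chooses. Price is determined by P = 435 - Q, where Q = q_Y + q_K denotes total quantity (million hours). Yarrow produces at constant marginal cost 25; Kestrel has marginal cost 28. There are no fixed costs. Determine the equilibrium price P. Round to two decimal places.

128.25

The follower Kestrel best-responds to any q_Y: π_K = (435 - Q)q_K - 28q_K.
∂π_K/∂q_K = 407 - q_Y - 2q_K = 0 gives the reaction function q_K = (407 - q_Y)/2.
The leader anticipates this reaction. Substituting into P = 435 - Q gives P = 463/2 - (1/2)q_Y, so π_Y = (463/2 - (1/2)q_Y)q_Y - 25q_Y.
Leader FOC: 413/2 - q_Y = 0, so q_Y = 413/2.
Then q_K = (407 - 413/2)/2 = 401/4.
Total output Q = 1227/4, so price P = 435 - 1227/4 = 513/4.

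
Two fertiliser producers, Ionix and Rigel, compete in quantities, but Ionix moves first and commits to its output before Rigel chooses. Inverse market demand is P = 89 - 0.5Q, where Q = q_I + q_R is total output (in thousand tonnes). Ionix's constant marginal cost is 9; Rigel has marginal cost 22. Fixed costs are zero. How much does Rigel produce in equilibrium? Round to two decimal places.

20.50

Solve by backward induction. Given q_I, the follower Rigel maximises π_R = (89 - (1/2)q_I - (1/2)q_R)q_R - 22q_R.
Follower FOC: 67 - (1/2)q_I - q_R = 0, so q_R(q_I) = (67 - (1/2)q_I).
Ionix substitutes q_R(q_I) into its own profit: π_I = q_I(89 - (1/2)q_I - (67 - (1/2)q_I)/2) - 9q_I = (111/2 - (1/4)q_I)q_I - 9q_I.
Leader FOC: 93/2 - (1/2)q_I = 0, so q_I = 93.
Then q_R = (67 - (1/2)·93) = 41/2.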